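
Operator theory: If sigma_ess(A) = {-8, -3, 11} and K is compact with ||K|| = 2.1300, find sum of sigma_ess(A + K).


By Weyl's theorem, the essential spectrum is invariant under compact perturbations.
sigma_ess(A + K) = sigma_ess(A) = {-8, -3, 11}
Sum = -8 + -3 + 11 = 0

0


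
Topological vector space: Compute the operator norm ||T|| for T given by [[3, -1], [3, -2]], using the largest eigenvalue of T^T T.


A^T A = [[18, -9], [-9, 5]]
trace(A^T A) = 23, det(A^T A) = 9
discriminant = 23^2 - 4*9 = 493
Largest eigenvalue of A^T A = (trace + sqrt(disc))/2 = 22.6018
||T|| = sqrt(22.6018) = 4.7541

4.7541


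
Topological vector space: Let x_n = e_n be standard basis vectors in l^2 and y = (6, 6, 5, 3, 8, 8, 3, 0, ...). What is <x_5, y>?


x_5 = e_5 is the standard basis vector with 1 in position 5.
<x_5, y> = y_5 = 8
As n -> infinity, <x_n, y> -> 0, confirming weak convergence of (x_n) to 0.

8


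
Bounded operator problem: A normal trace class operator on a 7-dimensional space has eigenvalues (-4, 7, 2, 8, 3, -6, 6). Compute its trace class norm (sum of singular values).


For a normal operator, singular values equal |eigenvalues|.
Trace norm = sum |lambda_i| = 4 + 7 + 2 + 8 + 3 + 6 + 6
= 36

36


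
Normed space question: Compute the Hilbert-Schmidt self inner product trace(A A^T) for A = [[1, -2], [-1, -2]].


trace(A * A^T) = sum of squares of all entries
= 1^2 + (-2)^2 + (-1)^2 + (-2)^2
= 1 + 4 + 1 + 4
= 10

10


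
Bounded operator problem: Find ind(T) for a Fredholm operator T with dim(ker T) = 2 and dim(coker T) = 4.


The Fredholm index is defined as ind(T) = dim(ker T) - dim(coker T)
= 2 - 4
= -2

-2


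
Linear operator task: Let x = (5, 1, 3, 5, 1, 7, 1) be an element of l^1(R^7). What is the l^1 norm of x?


The l^1 norm equals the sum of absolute values of all components.
||x||_1 = 5 + 1 + 3 + 5 + 1 + 7 + 1
= 23

23.0000


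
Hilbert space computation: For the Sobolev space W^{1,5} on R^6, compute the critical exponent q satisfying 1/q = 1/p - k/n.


Using the Sobolev embedding formula: 1/q = 1/p - k/n
1/q = 1/5 - 1/6 = 1/30
q = 1/(1/30) = 30

30.0000


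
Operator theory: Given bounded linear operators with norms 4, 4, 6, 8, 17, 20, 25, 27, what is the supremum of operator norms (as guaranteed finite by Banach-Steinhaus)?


By the Uniform Boundedness Principle, the supremum of norms is finite.
sup_k ||T_k|| = max(4, 4, 6, 8, 17, 20, 25, 27) = 27

27


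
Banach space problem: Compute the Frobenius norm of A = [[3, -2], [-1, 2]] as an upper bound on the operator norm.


||A||_F^2 = sum a_ij^2
= 3^2 + (-2)^2 + (-1)^2 + 2^2
= 9 + 4 + 1 + 4 = 18
||A||_F = sqrt(18) = 4.2426

4.2426


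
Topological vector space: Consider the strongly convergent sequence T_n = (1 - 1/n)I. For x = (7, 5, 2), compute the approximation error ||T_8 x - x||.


T_8 x - x = (1 - 1/8)x - x = -x/8
||x|| = sqrt(78) = 8.8318
||T_8 x - x|| = ||x||/8 = 8.8318/8 = 1.1040

1.1040


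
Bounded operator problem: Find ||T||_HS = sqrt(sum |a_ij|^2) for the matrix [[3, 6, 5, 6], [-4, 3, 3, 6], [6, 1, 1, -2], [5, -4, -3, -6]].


The Hilbert-Schmidt norm is sqrt(sum of squares of all entries).
Sum of squares = 3^2 + 6^2 + 5^2 + 6^2 + (-4)^2 + 3^2 + 3^2 + 6^2 + 6^2 + 1^2 + 1^2 + (-2)^2 + 5^2 + (-4)^2 + (-3)^2 + (-6)^2
= 9 + 36 + 25 + 36 + 16 + 9 + 9 + 36 + 36 + 1 + 1 + 4 + 25 + 16 + 9 + 36 = 304
||T||_HS = sqrt(304) = 17.4356

17.4356


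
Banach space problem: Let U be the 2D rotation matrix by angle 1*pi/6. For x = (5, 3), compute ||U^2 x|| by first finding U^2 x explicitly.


U is a rotation by theta = 1*pi/6
U^2 = rotation by 2*theta = 2*pi/6
cos(2*pi/6) = 0.5000, sin(2*pi/6) = 0.8660
U^2 x = (0.5000 * 5 - 0.8660 * 3, 0.8660 * 5 + 0.5000 * 3)
= (-0.0981, 5.8301)
||U^2 x|| = sqrt((-0.0981)^2 + 5.8301^2) = sqrt(34.0000) = 5.8310

5.8310


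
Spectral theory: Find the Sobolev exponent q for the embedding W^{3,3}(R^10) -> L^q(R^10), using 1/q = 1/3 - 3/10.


Using the Sobolev embedding formula: 1/q = 1/p - k/n
1/q = 1/3 - 3/10 = 1/30
q = 1/(1/30) = 30

30.0000


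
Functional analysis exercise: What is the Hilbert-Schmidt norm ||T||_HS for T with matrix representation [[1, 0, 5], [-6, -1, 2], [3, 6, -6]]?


The Hilbert-Schmidt norm is sqrt(sum of squares of all entries).
Sum of squares = 1^2 + 0^2 + 5^2 + (-6)^2 + (-1)^2 + 2^2 + 3^2 + 6^2 + (-6)^2
= 1 + 0 + 25 + 36 + 1 + 4 + 9 + 36 + 36 = 148
||T||_HS = sqrt(148) = 12.1655

12.1655


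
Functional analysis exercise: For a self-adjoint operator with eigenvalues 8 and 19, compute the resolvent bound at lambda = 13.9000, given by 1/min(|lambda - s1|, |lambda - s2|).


dist(13.9000, {8, 19}) = min(|13.9000 - 8|, |13.9000 - 19|)
= min(5.9000, 5.1000) = 5.1000
Resolvent bound = 1/5.1000 = 0.1961

0.1961


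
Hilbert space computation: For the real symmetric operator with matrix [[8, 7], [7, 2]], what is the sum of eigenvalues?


For a self-adjoint (symmetric) matrix, the eigenvalues are real.
The sum of eigenvalues equals the trace of the matrix.
trace = 8 + 2 = 10

10


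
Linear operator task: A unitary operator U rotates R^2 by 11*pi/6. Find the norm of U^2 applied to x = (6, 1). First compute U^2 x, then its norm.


U is a rotation by theta = 11*pi/6
U^2 = rotation by 2*theta = 22*pi/6 = 10*pi/6 (mod 2*pi)
cos(10*pi/6) = 0.5000, sin(10*pi/6) = -0.8660
U^2 x = (0.5000 * 6 - -0.8660 * 1, -0.8660 * 6 + 0.5000 * 1)
= (3.8660, -4.6962)
||U^2 x|| = sqrt(3.8660^2 + (-4.6962)^2) = sqrt(37.0000) = 6.0828

6.0828


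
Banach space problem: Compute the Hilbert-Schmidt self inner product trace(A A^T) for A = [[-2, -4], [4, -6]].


trace(A * A^T) = sum of squares of all entries
= (-2)^2 + (-4)^2 + 4^2 + (-6)^2
= 4 + 16 + 16 + 36
= 72

72


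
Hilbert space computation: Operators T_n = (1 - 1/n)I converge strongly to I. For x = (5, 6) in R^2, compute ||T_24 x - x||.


T_24 x - x = (1 - 1/24)x - x = -x/24
||x|| = sqrt(61) = 7.8102
||T_24 x - x|| = ||x||/24 = 7.8102/24 = 0.3254

0.3254


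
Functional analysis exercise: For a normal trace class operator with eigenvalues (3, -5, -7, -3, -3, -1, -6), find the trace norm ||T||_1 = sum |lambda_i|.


For a normal operator, singular values equal |eigenvalues|.
Trace norm = sum |lambda_i| = 3 + 5 + 7 + 3 + 3 + 1 + 6
= 28

28


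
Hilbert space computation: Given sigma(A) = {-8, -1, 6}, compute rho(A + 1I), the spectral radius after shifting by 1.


Spectrum of A + 1I = {-7, 0, 7}
Spectral radius = max |lambda| over the shifted spectrum
= max(7, 0, 7) = 7

7


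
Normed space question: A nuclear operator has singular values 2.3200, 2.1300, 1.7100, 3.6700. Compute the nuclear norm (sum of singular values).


The nuclear norm is the sum of all singular values.
||T||_1 = 2.3200 + 2.1300 + 1.7100 + 3.6700
= 9.8300

9.8300


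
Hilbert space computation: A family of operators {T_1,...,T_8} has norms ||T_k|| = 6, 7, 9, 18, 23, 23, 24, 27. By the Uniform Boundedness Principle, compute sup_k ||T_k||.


By the Uniform Boundedness Principle, the supremum of norms is finite.
sup_k ||T_k|| = max(6, 7, 9, 18, 23, 23, 24, 27) = 27

27


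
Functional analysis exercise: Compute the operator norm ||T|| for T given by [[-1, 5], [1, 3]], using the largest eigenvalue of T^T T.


A^T A = [[2, -2], [-2, 34]]
trace(A^T A) = 36, det(A^T A) = 64
discriminant = 36^2 - 4*64 = 1040
Largest eigenvalue of A^T A = (trace + sqrt(disc))/2 = 34.1245
||T|| = sqrt(34.1245) = 5.8416

5.8416


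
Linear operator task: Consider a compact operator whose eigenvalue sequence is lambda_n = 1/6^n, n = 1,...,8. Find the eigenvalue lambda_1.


The eigenvalue formula gives lambda_1 = 1/6^1
= 1/6
= 0.1667

0.1667


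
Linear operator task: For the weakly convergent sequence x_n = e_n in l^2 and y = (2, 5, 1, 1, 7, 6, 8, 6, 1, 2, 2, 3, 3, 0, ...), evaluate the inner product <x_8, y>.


x_8 = e_8 is the standard basis vector with 1 in position 8.
<x_8, y> = y_8 = 6
As n -> infinity, <x_n, y> -> 0, confirming weak convergence of (x_n) to 0.

6


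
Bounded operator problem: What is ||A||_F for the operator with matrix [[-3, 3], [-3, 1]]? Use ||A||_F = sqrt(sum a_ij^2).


||A||_F^2 = sum a_ij^2
= (-3)^2 + 3^2 + (-3)^2 + 1^2
= 9 + 9 + 9 + 1 = 28
||A||_F = sqrt(28) = 5.2915

5.2915


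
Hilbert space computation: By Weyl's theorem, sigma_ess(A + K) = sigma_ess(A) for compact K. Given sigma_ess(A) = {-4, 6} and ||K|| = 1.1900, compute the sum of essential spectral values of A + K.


By Weyl's theorem, the essential spectrum is invariant under compact perturbations.
sigma_ess(A + K) = sigma_ess(A) = {-4, 6}
Sum = -4 + 6 = 2

2


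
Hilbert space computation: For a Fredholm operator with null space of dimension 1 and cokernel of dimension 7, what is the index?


The Fredholm index is defined as ind(T) = dim(ker T) - dim(coker T)
= 1 - 7
= -6

-6


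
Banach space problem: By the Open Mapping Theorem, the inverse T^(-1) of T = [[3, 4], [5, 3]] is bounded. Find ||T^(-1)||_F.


det(T) = 3*3 - 4*5 = -11
T^(-1) = (1/-11) * [[3, -4], [-5, 3]] = [[-0.2727, 0.3636], [0.4545, -0.2727]]
||T^(-1)||_F^2 = (-0.2727)^2 + 0.3636^2 + 0.4545^2 + (-0.2727)^2 = 0.4876
||T^(-1)||_F = sqrt(0.4876) = 0.6983

0.6983


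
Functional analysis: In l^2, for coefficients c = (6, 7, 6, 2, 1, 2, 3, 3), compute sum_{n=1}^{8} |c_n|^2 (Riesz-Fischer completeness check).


sum |c_n|^2 = 6^2 + 7^2 + 6^2 + 2^2 + 1^2 + 2^2 + 3^2 + 3^2
= 36 + 49 + 36 + 4 + 1 + 4 + 9 + 9
= 148

148


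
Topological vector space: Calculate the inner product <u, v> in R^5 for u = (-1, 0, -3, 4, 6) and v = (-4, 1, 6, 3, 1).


Computing the standard inner product <u, v> = sum u_i * v_i
= -1*-4 + 0*1 + -3*6 + 4*3 + 6*1
= 4 + 0 + -18 + 12 + 6
= 4

4


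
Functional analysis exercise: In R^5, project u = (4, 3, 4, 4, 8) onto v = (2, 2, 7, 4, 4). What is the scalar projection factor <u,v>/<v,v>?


Computing <u,v> = 4*2 + 3*2 + 4*7 + 4*4 + 8*4 = 90
Computing <v,v> = 2^2 + 2^2 + 7^2 + 4^2 + 4^2 = 89
Projection coefficient = 90/89 = 1.0112

1.0112


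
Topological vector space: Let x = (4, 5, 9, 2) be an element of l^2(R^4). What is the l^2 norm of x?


The l^2 norm = (sum |x_i|^2)^(1/2)
Sum of 2th powers = 16 + 25 + 81 + 4 = 126
||x||_2 = (126)^(1/2) = 11.2250

11.2250


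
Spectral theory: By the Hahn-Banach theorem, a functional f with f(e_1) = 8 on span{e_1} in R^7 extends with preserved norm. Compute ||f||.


The norm of f is given by ||f|| = sup_{||x||=1} |f(x)|.
On span{e_1}, ||e_1|| = 1, so ||f|| = |f(e_1)| / ||e_1||
= |8| / 1 = 8.0000

8.0000


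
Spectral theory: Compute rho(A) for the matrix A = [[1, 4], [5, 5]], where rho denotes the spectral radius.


For a 2x2 matrix, eigenvalues satisfy lambda^2 - (trace)*lambda + det = 0
trace = 1 + 5 = 6
det = 1*5 - 4*5 = -15
discriminant = 6^2 - 4*(-15) = 96
spectral radius = max |eigenvalue| = 7.8990

7.8990


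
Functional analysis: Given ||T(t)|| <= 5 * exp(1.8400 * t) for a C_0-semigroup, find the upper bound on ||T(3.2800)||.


||T(3.2800)|| <= 5 * exp(1.8400 * 3.2800)
= 5 * exp(6.0352)
= 5 * 417.8824
= 2089.4119

2089.4119


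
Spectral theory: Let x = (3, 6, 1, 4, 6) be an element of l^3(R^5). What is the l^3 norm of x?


The l^3 norm = (sum |x_i|^3)^(1/3)
Sum of 3th powers = 27 + 216 + 1 + 64 + 216 = 524
||x||_3 = (524)^(1/3) = 8.0620

8.0620


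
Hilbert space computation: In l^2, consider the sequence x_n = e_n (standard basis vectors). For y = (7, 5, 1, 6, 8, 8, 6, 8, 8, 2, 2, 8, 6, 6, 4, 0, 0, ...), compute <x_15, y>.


x_15 = e_15 is the standard basis vector with 1 in position 15.
<x_15, y> = y_15 = 4
As n -> infinity, <x_n, y> -> 0, confirming weak convergence of (x_n) to 0.

4


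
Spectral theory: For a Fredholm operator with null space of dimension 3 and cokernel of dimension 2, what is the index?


The Fredholm index is defined as ind(T) = dim(ker T) - dim(coker T)
= 3 - 2
= 1

1


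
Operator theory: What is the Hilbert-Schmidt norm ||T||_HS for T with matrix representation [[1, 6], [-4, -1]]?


The Hilbert-Schmidt norm is sqrt(sum of squares of all entries).
Sum of squares = 1^2 + 6^2 + (-4)^2 + (-1)^2
= 1 + 36 + 16 + 1 = 54
||T||_HS = sqrt(54) = 7.3485

7.3485


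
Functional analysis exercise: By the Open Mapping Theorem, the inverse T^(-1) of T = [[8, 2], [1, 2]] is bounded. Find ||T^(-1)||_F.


det(T) = 8*2 - 2*1 = 14
T^(-1) = (1/14) * [[2, -2], [-1, 8]] = [[0.1429, -0.1429], [-0.0714, 0.5714]]
||T^(-1)||_F^2 = 0.1429^2 + (-0.1429)^2 + (-0.0714)^2 + 0.5714^2 = 0.3724
||T^(-1)||_F = sqrt(0.3724) = 0.6103

0.6103


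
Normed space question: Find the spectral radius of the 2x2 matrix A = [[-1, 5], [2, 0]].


For a 2x2 matrix, eigenvalues satisfy lambda^2 - (trace)*lambda + det = 0
trace = -1 + 0 = -1
det = -1*0 - 5*2 = -10
discriminant = (-1)^2 - 4*(-10) = 41
spectral radius = max |eigenvalue| = 3.7016

3.7016


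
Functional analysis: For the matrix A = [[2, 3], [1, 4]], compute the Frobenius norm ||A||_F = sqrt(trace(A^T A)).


||A||_F^2 = sum a_ij^2
= 2^2 + 3^2 + 1^2 + 4^2
= 4 + 9 + 1 + 16 = 30
||A||_F = sqrt(30) = 5.4772

5.4772


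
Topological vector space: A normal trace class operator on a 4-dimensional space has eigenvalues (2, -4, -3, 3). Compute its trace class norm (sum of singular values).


For a normal operator, singular values equal |eigenvalues|.
Trace norm = sum |lambda_i| = 2 + 4 + 3 + 3
= 12

12


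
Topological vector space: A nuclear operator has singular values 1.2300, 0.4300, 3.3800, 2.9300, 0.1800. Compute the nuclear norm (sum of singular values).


The nuclear norm is the sum of all singular values.
||T||_1 = 1.2300 + 0.4300 + 3.3800 + 2.9300 + 0.1800
= 8.1500

8.1500


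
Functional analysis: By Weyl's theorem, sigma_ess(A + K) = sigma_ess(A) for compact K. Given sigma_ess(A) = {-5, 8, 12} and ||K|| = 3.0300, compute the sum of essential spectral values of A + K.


By Weyl's theorem, the essential spectrum is invariant under compact perturbations.
sigma_ess(A + K) = sigma_ess(A) = {-5, 8, 12}
Sum = -5 + 8 + 12 = 15

15


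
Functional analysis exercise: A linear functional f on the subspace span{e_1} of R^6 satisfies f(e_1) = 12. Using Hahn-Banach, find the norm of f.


The norm of f is given by ||f|| = sup_{||x||=1} |f(x)|.
On span{e_1}, ||e_1|| = 1, so ||f|| = |f(e_1)| / ||e_1||
= |12| / 1 = 12.0000

12.0000


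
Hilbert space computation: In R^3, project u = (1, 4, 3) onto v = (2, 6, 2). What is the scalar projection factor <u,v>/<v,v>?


Computing <u,v> = 1*2 + 4*6 + 3*2 = 32
Computing <v,v> = 2^2 + 6^2 + 2^2 = 44
Projection coefficient = 32/44 = 0.7273

0.7273


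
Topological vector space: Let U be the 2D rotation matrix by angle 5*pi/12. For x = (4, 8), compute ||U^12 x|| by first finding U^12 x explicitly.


U is a rotation by theta = 5*pi/12
U^12 = rotation by 12*theta = 60*pi/12 = 12*pi/12 (mod 2*pi)
cos(12*pi/12) = -1.0000, sin(12*pi/12) = 0.0000
U^12 x = (-1.0000 * 4 - 0.0000 * 8, 0.0000 * 4 + -1.0000 * 8)
= (-4.0000, -8.0000)
||U^12 x|| = sqrt((-4.0000)^2 + (-8.0000)^2) = sqrt(80.0000) = 8.9443

8.9443


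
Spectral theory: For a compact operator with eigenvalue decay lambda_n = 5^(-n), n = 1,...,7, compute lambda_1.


The eigenvalue formula gives lambda_1 = 1/5^1
= 1/5
= 0.2000

0.2000


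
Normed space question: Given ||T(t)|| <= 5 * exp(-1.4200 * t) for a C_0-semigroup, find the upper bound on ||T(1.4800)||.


||T(1.4800)|| <= 5 * exp(-1.4200 * 1.4800)
= 5 * exp(-2.1016)
= 5 * 0.1223
= 0.6113

0.6113


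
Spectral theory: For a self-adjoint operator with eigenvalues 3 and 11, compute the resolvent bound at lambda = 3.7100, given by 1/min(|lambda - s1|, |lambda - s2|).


dist(3.7100, {3, 11}) = min(|3.7100 - 3|, |3.7100 - 11|)
= min(0.7100, 7.2900) = 0.7100
Resolvent bound = 1/0.7100 = 1.4085

1.4085


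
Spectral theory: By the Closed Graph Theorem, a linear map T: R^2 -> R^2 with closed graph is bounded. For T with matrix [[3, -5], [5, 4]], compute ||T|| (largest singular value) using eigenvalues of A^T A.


A^T A = [[34, 5], [5, 41]]
trace(A^T A) = 75, det(A^T A) = 1369
discriminant = 75^2 - 4*1369 = 149
Largest eigenvalue of A^T A = (trace + sqrt(disc))/2 = 43.6033
||T|| = sqrt(43.6033) = 6.6033

6.6033


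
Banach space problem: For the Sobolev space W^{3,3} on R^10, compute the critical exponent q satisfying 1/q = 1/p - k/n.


Using the Sobolev embedding formula: 1/q = 1/p - k/n
1/q = 1/3 - 3/10 = 1/30
q = 1/(1/30) = 30

30.0000


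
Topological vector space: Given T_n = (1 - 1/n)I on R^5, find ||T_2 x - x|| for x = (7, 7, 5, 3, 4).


T_2 x - x = (1 - 1/2)x - x = -x/2
||x|| = sqrt(148) = 12.1655
||T_2 x - x|| = ||x||/2 = 12.1655/2 = 6.0828

6.0828


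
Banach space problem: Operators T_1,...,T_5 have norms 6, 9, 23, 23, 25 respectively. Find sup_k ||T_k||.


By the Uniform Boundedness Principle, the supremum of norms is finite.
sup_k ||T_k|| = max(6, 9, 23, 23, 25) = 25

25


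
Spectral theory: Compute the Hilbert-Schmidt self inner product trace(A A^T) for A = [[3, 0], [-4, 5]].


trace(A * A^T) = sum of squares of all entries
= 3^2 + 0^2 + (-4)^2 + 5^2
= 9 + 0 + 16 + 25
= 50

50


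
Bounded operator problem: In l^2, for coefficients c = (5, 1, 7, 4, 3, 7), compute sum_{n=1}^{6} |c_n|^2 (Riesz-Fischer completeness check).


sum |c_n|^2 = 5^2 + 1^2 + 7^2 + 4^2 + 3^2 + 7^2
= 25 + 1 + 49 + 16 + 9 + 49
= 149

149


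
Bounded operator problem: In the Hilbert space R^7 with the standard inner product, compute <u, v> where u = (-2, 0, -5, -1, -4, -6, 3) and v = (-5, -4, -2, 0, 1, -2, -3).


Computing the standard inner product <u, v> = sum u_i * v_i
= -2*-5 + 0*-4 + -5*-2 + -1*0 + -4*1 + -6*-2 + 3*-3
= 10 + 0 + 10 + 0 + -4 + 12 + -9
= 19

19


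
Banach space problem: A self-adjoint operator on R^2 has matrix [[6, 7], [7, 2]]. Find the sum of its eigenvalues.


For a self-adjoint (symmetric) matrix, the eigenvalues are real.
The sum of eigenvalues equals the trace of the matrix.
trace = 6 + 2 = 8

8


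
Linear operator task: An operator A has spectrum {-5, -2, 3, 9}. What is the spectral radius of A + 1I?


Spectrum of A + 1I = {-4, -1, 4, 10}
Spectral radius = max |lambda| over the shifted spectrum
= max(4, 1, 4, 10) = 10

10


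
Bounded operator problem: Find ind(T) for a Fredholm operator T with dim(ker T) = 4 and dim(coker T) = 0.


The Fredholm index is defined as ind(T) = dim(ker T) - dim(coker T)
= 4 - 0
= 4

4


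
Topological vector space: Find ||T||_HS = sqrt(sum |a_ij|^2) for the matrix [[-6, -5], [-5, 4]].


The Hilbert-Schmidt norm is sqrt(sum of squares of all entries).
Sum of squares = (-6)^2 + (-5)^2 + (-5)^2 + 4^2
= 36 + 25 + 25 + 16 = 102
||T||_HS = sqrt(102) = 10.0995

10.0995


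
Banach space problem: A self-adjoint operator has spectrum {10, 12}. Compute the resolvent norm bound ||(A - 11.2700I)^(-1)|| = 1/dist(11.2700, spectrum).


dist(11.2700, {10, 12}) = min(|11.2700 - 10|, |11.2700 - 12|)
= min(1.2700, 0.7300) = 0.7300
Resolvent bound = 1/0.7300 = 1.3699

1.3699


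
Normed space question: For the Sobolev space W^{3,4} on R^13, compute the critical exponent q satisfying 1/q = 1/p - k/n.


Using the Sobolev embedding formula: 1/q = 1/p - k/n
1/q = 1/4 - 3/13 = 1/52
q = 1/(1/52) = 52

52.0000


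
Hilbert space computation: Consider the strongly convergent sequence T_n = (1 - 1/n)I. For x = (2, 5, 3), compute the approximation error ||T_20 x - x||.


T_20 x - x = (1 - 1/20)x - x = -x/20
||x|| = sqrt(38) = 6.1644
||T_20 x - x|| = ||x||/20 = 6.1644/20 = 0.3082

0.3082


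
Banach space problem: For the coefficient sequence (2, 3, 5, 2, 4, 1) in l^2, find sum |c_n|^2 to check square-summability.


sum |c_n|^2 = 2^2 + 3^2 + 5^2 + 2^2 + 4^2 + 1^2
= 4 + 9 + 25 + 4 + 16 + 1
= 59

59


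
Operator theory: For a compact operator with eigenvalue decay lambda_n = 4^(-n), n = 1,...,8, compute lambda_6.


The eigenvalue formula gives lambda_6 = 1/4^6
= 1/4096
= 2.4414e-04

2.4414e-04


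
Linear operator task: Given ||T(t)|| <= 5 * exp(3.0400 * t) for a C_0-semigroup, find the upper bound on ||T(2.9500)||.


||T(2.9500)|| <= 5 * exp(3.0400 * 2.9500)
= 5 * exp(8.9680)
= 5 * 7847.8901
= 39239.4506

39239.4506


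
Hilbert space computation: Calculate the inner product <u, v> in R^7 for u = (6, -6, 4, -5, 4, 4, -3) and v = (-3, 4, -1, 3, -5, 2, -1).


Computing the standard inner product <u, v> = sum u_i * v_i
= 6*-3 + -6*4 + 4*-1 + -5*3 + 4*-5 + 4*2 + -3*-1
= -18 + -24 + -4 + -15 + -20 + 8 + 3
= -70

-70


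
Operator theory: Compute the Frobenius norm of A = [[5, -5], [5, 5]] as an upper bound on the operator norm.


||A||_F^2 = sum a_ij^2
= 5^2 + (-5)^2 + 5^2 + 5^2
= 25 + 25 + 25 + 25 = 100
||A||_F = sqrt(100) = 10.0000

10.0000


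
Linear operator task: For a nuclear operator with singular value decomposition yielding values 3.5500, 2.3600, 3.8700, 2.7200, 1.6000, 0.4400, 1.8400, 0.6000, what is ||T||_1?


The nuclear norm is the sum of all singular values.
||T||_1 = 3.5500 + 2.3600 + 3.8700 + 2.7200 + 1.6000 + 0.4400 + 1.8400 + 0.6000
= 16.9800

16.9800


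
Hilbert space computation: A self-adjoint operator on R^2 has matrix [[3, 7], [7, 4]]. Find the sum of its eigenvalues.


For a self-adjoint (symmetric) matrix, the eigenvalues are real.
The sum of eigenvalues equals the trace of the matrix.
trace = 3 + 4 = 7

7


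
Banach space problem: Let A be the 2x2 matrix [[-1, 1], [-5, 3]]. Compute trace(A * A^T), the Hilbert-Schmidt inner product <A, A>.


trace(A * A^T) = sum of squares of all entries
= (-1)^2 + 1^2 + (-5)^2 + 3^2
= 1 + 1 + 25 + 9
= 36

36


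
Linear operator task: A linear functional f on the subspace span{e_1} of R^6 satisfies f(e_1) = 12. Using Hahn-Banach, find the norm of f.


The norm of f is given by ||f|| = sup_{||x||=1} |f(x)|.
On span{e_1}, ||e_1|| = 1, so ||f|| = |f(e_1)| / ||e_1||
= |12| / 1 = 12.0000

12.0000


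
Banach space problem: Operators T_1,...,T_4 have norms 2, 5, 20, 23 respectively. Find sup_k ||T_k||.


By the Uniform Boundedness Principle, the supremum of norms is finite.
sup_k ||T_k|| = max(2, 5, 20, 23) = 23

23


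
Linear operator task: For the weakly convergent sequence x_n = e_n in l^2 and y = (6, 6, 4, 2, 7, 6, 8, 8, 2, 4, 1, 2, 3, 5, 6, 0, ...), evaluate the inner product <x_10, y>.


x_10 = e_10 is the standard basis vector with 1 in position 10.
<x_10, y> = y_10 = 4
As n -> infinity, <x_n, y> -> 0, confirming weak convergence of (x_n) to 0.

4


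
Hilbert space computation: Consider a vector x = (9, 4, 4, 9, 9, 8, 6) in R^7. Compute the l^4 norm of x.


The l^4 norm = (sum |x_i|^4)^(1/4)
Sum of 4th powers = 6561 + 256 + 256 + 6561 + 6561 + 4096 + 1296 = 25587
||x||_4 = (25587)^(1/4) = 12.6475

12.6475


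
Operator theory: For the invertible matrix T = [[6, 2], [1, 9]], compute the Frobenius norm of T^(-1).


det(T) = 6*9 - 2*1 = 52
T^(-1) = (1/52) * [[9, -2], [-1, 6]] = [[0.1731, -0.0385], [-0.0192, 0.1154]]
||T^(-1)||_F^2 = 0.1731^2 + (-0.0385)^2 + (-0.0192)^2 + 0.1154^2 = 0.0451
||T^(-1)||_F = sqrt(0.0451) = 0.2124

0.2124


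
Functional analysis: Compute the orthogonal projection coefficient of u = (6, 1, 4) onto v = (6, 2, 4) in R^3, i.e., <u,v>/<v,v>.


Computing <u,v> = 6*6 + 1*2 + 4*4 = 54
Computing <v,v> = 6^2 + 2^2 + 4^2 = 56
Projection coefficient = 54/56 = 0.9643

0.9643


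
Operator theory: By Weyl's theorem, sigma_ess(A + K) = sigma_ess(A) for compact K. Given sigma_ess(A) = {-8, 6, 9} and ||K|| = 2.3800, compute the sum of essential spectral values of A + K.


By Weyl's theorem, the essential spectrum is invariant under compact perturbations.
sigma_ess(A + K) = sigma_ess(A) = {-8, 6, 9}
Sum = -8 + 6 + 9 = 7

7


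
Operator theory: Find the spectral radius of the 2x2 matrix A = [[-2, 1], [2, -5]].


For a 2x2 matrix, eigenvalues satisfy lambda^2 - (trace)*lambda + det = 0
trace = -2 + -5 = -7
det = -2*-5 - 1*2 = 8
discriminant = (-7)^2 - 4*(8) = 17
spectral radius = max |eigenvalue| = 5.5616

5.5616


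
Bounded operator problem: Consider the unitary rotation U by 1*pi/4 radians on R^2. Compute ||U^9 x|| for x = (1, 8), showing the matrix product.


U is a rotation by theta = 1*pi/4
U^9 = rotation by 9*theta = 9*pi/4 = 1*pi/4 (mod 2*pi)
cos(1*pi/4) = 0.7071, sin(1*pi/4) = 0.7071
U^9 x = (0.7071 * 1 - 0.7071 * 8, 0.7071 * 1 + 0.7071 * 8)
= (-4.9497, 6.3640)
||U^9 x|| = sqrt((-4.9497)^2 + 6.3640^2) = sqrt(65.0000) = 8.0623

8.0623


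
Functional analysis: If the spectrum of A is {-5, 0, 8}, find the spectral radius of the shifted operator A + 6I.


Spectrum of A + 6I = {1, 6, 14}
Spectral radius = max |lambda| over the shifted spectrum
= max(1, 6, 14) = 14

14


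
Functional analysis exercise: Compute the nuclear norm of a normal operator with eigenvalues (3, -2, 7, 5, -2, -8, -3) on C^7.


For a normal operator, singular values equal |eigenvalues|.
Trace norm = sum |lambda_i| = 3 + 2 + 7 + 5 + 2 + 8 + 3
= 30

30


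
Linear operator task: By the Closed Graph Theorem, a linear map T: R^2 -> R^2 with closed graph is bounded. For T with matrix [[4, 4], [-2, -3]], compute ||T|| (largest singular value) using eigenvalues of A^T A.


A^T A = [[20, 22], [22, 25]]
trace(A^T A) = 45, det(A^T A) = 16
discriminant = 45^2 - 4*16 = 1961
Largest eigenvalue of A^T A = (trace + sqrt(disc))/2 = 44.6416
||T|| = sqrt(44.6416) = 6.6814

6.6814


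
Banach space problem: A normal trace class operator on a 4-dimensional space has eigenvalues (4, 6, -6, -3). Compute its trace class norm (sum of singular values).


For a normal operator, singular values equal |eigenvalues|.
Trace norm = sum |lambda_i| = 4 + 6 + 6 + 3
= 19

19


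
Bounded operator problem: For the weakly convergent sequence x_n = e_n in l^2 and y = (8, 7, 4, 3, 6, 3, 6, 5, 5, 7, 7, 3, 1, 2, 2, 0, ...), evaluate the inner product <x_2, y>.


x_2 = e_2 is the standard basis vector with 1 in position 2.
<x_2, y> = y_2 = 7
As n -> infinity, <x_n, y> -> 0, confirming weak convergence of (x_n) to 0.

7


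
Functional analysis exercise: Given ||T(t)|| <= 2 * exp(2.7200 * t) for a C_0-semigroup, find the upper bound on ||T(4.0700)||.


||T(4.0700)|| <= 2 * exp(2.7200 * 4.0700)
= 2 * exp(11.0704)
= 2 * 64241.1982
= 128482.3964

128482.3964


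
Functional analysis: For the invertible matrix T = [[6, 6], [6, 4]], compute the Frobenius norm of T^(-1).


det(T) = 6*4 - 6*6 = -12
T^(-1) = (1/-12) * [[4, -6], [-6, 6]] = [[-0.3333, 0.5000], [0.5000, -0.5000]]
||T^(-1)||_F^2 = (-0.3333)^2 + 0.5000^2 + 0.5000^2 + (-0.5000)^2 = 0.8611
||T^(-1)||_F = sqrt(0.8611) = 0.9280

0.9280


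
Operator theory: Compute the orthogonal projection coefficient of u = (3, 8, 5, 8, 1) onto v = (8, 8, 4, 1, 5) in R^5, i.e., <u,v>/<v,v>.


Computing <u,v> = 3*8 + 8*8 + 5*4 + 8*1 + 1*5 = 121
Computing <v,v> = 8^2 + 8^2 + 4^2 + 1^2 + 5^2 = 170
Projection coefficient = 121/170 = 0.7118

0.7118


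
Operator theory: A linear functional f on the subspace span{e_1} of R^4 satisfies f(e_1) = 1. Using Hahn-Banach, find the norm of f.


The norm of f is given by ||f|| = sup_{||x||=1} |f(x)|.
On span{e_1}, ||e_1|| = 1, so ||f|| = |f(e_1)| / ||e_1||
= |1| / 1 = 1.0000

1.0000


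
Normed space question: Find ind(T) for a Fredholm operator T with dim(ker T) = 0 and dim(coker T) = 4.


The Fredholm index is defined as ind(T) = dim(ker T) - dim(coker T)
= 0 - 4
= -4

-4


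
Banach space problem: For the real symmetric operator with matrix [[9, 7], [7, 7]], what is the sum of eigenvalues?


For a self-adjoint (symmetric) matrix, the eigenvalues are real.
The sum of eigenvalues equals the trace of the matrix.
trace = 9 + 7 = 16

16


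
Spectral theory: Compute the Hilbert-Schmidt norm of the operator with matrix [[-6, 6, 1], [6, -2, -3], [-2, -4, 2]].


The Hilbert-Schmidt norm is sqrt(sum of squares of all entries).
Sum of squares = (-6)^2 + 6^2 + 1^2 + 6^2 + (-2)^2 + (-3)^2 + (-2)^2 + (-4)^2 + 2^2
= 36 + 36 + 1 + 36 + 4 + 9 + 4 + 16 + 4 = 146
||T||_HS = sqrt(146) = 12.0830

12.0830


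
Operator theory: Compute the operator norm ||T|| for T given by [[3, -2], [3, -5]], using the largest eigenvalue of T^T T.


A^T A = [[18, -21], [-21, 29]]
trace(A^T A) = 47, det(A^T A) = 81
discriminant = 47^2 - 4*81 = 1885
Largest eigenvalue of A^T A = (trace + sqrt(disc))/2 = 45.2083
||T|| = sqrt(45.2083) = 6.7237

6.7237


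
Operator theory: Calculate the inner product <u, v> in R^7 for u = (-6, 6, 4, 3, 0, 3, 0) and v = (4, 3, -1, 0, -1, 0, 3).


Computing the standard inner product <u, v> = sum u_i * v_i
= -6*4 + 6*3 + 4*-1 + 3*0 + 0*-1 + 3*0 + 0*3
= -24 + 18 + -4 + 0 + 0 + 0 + 0
= -10

-10


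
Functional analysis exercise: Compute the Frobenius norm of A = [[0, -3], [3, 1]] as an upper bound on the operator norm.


||A||_F^2 = sum a_ij^2
= 0^2 + (-3)^2 + 3^2 + 1^2
= 0 + 9 + 9 + 1 = 19
||A||_F = sqrt(19) = 4.3589

4.3589


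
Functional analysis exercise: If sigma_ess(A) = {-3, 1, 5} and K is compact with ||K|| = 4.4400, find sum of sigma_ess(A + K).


By Weyl's theorem, the essential spectrum is invariant under compact perturbations.
sigma_ess(A + K) = sigma_ess(A) = {-3, 1, 5}
Sum = -3 + 1 + 5 = 3

3


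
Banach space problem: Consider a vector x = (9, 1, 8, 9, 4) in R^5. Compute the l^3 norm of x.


The l^3 norm = (sum |x_i|^3)^(1/3)
Sum of 3th powers = 729 + 1 + 512 + 729 + 64 = 2035
||x||_3 = (2035)^(1/3) = 12.6723

12.6723


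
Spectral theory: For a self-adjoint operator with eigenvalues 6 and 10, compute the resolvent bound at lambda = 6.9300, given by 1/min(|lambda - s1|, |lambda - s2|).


dist(6.9300, {6, 10}) = min(|6.9300 - 6|, |6.9300 - 10|)
= min(0.9300, 3.0700) = 0.9300
Resolvent bound = 1/0.9300 = 1.0753

1.0753


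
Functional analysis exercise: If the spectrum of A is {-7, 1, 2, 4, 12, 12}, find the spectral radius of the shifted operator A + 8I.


Spectrum of A + 8I = {1, 9, 10, 12, 20, 20}
Spectral radius = max |lambda| over the shifted spectrum
= max(1, 9, 10, 12, 20, 20) = 20

20


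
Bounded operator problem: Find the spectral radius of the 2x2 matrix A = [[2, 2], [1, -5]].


For a 2x2 matrix, eigenvalues satisfy lambda^2 - (trace)*lambda + det = 0
trace = 2 + -5 = -3
det = 2*-5 - 2*1 = -12
discriminant = (-3)^2 - 4*(-12) = 57
spectral radius = max |eigenvalue| = 5.2749

5.2749


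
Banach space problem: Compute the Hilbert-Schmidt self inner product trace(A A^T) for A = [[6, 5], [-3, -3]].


trace(A * A^T) = sum of squares of all entries
= 6^2 + 5^2 + (-3)^2 + (-3)^2
= 36 + 25 + 9 + 9
= 79

79


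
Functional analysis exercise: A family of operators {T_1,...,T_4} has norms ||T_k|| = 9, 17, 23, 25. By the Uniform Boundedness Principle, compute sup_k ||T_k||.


By the Uniform Boundedness Principle, the supremum of norms is finite.
sup_k ||T_k|| = max(9, 17, 23, 25) = 25

25


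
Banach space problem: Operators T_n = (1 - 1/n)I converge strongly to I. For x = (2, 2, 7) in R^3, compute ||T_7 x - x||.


T_7 x - x = (1 - 1/7)x - x = -x/7
||x|| = sqrt(57) = 7.5498
||T_7 x - x|| = ||x||/7 = 7.5498/7 = 1.0785

1.0785


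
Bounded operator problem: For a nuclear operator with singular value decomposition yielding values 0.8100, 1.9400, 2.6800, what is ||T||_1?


The nuclear norm is the sum of all singular values.
||T||_1 = 0.8100 + 1.9400 + 2.6800
= 5.4300

5.4300


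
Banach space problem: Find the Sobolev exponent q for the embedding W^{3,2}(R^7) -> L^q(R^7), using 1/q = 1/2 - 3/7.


Using the Sobolev embedding formula: 1/q = 1/p - k/n
1/q = 1/2 - 3/7 = 1/14
q = 1/(1/14) = 14

14.0000


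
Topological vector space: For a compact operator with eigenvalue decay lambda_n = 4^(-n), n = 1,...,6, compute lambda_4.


The eigenvalue formula gives lambda_4 = 1/4^4
= 1/256
= 0.0039

0.0039


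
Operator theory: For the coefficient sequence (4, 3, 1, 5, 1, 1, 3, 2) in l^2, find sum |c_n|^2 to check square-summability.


sum |c_n|^2 = 4^2 + 3^2 + 1^2 + 5^2 + 1^2 + 1^2 + 3^2 + 2^2
= 16 + 9 + 1 + 25 + 1 + 1 + 9 + 4
= 66

66


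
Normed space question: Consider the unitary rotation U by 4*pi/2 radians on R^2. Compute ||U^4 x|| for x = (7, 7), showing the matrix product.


U is a rotation by theta = 4*pi/2
U^4 = rotation by 4*theta = 16*pi/2 = 0*pi/2 (mod 2*pi)
cos(0*pi/2) = 1.0000, sin(0*pi/2) = 0.0000
U^4 x = (1.0000 * 7 - 0.0000 * 7, 0.0000 * 7 + 1.0000 * 7)
= (7.0000, 7.0000)
||U^4 x|| = sqrt(7.0000^2 + 7.0000^2) = sqrt(98.0000) = 9.8995

9.8995


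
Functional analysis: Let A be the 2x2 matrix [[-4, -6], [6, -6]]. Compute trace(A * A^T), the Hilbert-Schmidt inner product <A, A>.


trace(A * A^T) = sum of squares of all entries
= (-4)^2 + (-6)^2 + 6^2 + (-6)^2
= 16 + 36 + 36 + 36
= 124

124


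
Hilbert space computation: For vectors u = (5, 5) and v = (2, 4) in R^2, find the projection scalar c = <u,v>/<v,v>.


Computing <u,v> = 5*2 + 5*4 = 30
Computing <v,v> = 2^2 + 4^2 = 20
Projection coefficient = 30/20 = 1.5000

1.5000


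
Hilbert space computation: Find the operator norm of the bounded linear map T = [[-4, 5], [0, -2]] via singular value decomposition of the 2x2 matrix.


A^T A = [[16, -20], [-20, 29]]
trace(A^T A) = 45, det(A^T A) = 64
discriminant = 45^2 - 4*64 = 1769
Largest eigenvalue of A^T A = (trace + sqrt(disc))/2 = 43.5297
||T|| = sqrt(43.5297) = 6.5977

6.5977


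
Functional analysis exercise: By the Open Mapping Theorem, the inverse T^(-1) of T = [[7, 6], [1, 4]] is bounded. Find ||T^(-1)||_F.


det(T) = 7*4 - 6*1 = 22
T^(-1) = (1/22) * [[4, -6], [-1, 7]] = [[0.1818, -0.2727], [-0.0455, 0.3182]]
||T^(-1)||_F^2 = 0.1818^2 + (-0.2727)^2 + (-0.0455)^2 + 0.3182^2 = 0.2107
||T^(-1)||_F = sqrt(0.2107) = 0.4591

0.4591


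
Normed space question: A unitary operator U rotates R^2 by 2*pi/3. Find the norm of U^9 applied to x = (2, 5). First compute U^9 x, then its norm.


U is a rotation by theta = 2*pi/3
U^9 = rotation by 9*theta = 18*pi/3 = 0*pi/3 (mod 2*pi)
cos(0*pi/3) = 1.0000, sin(0*pi/3) = 0.0000
U^9 x = (1.0000 * 2 - 0.0000 * 5, 0.0000 * 2 + 1.0000 * 5)
= (2.0000, 5.0000)
||U^9 x|| = sqrt(2.0000^2 + 5.0000^2) = sqrt(29.0000) = 5.3852

5.3852


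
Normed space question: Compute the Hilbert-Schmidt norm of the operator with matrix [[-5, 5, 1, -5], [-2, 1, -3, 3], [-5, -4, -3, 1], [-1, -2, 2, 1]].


The Hilbert-Schmidt norm is sqrt(sum of squares of all entries).
Sum of squares = (-5)^2 + 5^2 + 1^2 + (-5)^2 + (-2)^2 + 1^2 + (-3)^2 + 3^2 + (-5)^2 + (-4)^2 + (-3)^2 + 1^2 + (-1)^2 + (-2)^2 + 2^2 + 1^2
= 25 + 25 + 1 + 25 + 4 + 1 + 9 + 9 + 25 + 16 + 9 + 1 + 1 + 4 + 4 + 1 = 160
||T||_HS = sqrt(160) = 12.6491

12.6491


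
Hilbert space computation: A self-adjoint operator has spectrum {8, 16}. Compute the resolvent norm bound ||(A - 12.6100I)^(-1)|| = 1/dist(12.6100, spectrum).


dist(12.6100, {8, 16}) = min(|12.6100 - 8|, |12.6100 - 16|)
= min(4.6100, 3.3900) = 3.3900
Resolvent bound = 1/3.3900 = 0.2950

0.2950


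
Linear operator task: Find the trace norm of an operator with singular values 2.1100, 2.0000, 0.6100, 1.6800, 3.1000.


The nuclear norm is the sum of all singular values.
||T||_1 = 2.1100 + 2.0000 + 0.6100 + 1.6800 + 3.1000
= 9.5000

9.5000


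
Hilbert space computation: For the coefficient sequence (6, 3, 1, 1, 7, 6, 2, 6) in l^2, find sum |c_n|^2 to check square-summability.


sum |c_n|^2 = 6^2 + 3^2 + 1^2 + 1^2 + 7^2 + 6^2 + 2^2 + 6^2
= 36 + 9 + 1 + 1 + 49 + 36 + 4 + 36
= 172

172


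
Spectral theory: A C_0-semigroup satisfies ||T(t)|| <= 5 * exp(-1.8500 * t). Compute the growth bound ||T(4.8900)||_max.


||T(4.8900)|| <= 5 * exp(-1.8500 * 4.8900)
= 5 * exp(-9.0465)
= 5 * 1.1780e-04
= 5.8901e-04

5.8901e-04


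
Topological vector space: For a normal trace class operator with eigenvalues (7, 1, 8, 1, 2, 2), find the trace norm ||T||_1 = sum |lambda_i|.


For a normal operator, singular values equal |eigenvalues|.
Trace norm = sum |lambda_i| = 7 + 1 + 8 + 1 + 2 + 2
= 21

21


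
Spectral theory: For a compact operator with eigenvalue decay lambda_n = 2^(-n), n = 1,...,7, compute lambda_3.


The eigenvalue formula gives lambda_3 = 1/2^3
= 1/8
= 0.1250

0.1250


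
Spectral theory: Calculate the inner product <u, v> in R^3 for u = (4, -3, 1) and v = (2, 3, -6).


Computing the standard inner product <u, v> = sum u_i * v_i
= 4*2 + -3*3 + 1*-6
= 8 + -9 + -6
= -7

-7


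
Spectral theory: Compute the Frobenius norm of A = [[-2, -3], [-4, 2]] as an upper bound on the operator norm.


||A||_F^2 = sum a_ij^2
= (-2)^2 + (-3)^2 + (-4)^2 + 2^2
= 4 + 9 + 16 + 4 = 33
||A||_F = sqrt(33) = 5.7446

5.7446


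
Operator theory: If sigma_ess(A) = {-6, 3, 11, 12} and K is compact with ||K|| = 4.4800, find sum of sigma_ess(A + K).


By Weyl's theorem, the essential spectrum is invariant under compact perturbations.
sigma_ess(A + K) = sigma_ess(A) = {-6, 3, 11, 12}
Sum = -6 + 3 + 11 + 12 = 20

20


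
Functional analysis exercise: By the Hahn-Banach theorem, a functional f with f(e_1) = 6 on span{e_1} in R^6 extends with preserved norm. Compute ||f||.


The norm of f is given by ||f|| = sup_{||x||=1} |f(x)|.
On span{e_1}, ||e_1|| = 1, so ||f|| = |f(e_1)| / ||e_1||
= |6| / 1 = 6.0000

6.0000


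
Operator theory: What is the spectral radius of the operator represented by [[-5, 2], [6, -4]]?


For a 2x2 matrix, eigenvalues satisfy lambda^2 - (trace)*lambda + det = 0
trace = -5 + -4 = -9
det = -5*-4 - 2*6 = 8
discriminant = (-9)^2 - 4*(8) = 49
spectral radius = max |eigenvalue| = 8.0000

8.0000


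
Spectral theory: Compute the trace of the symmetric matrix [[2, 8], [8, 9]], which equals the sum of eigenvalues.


For a self-adjoint (symmetric) matrix, the eigenvalues are real.
The sum of eigenvalues equals the trace of the matrix.
trace = 2 + 9 = 11

11


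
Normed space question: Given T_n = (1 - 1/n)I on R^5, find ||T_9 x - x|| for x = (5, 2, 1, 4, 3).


T_9 x - x = (1 - 1/9)x - x = -x/9
||x|| = sqrt(55) = 7.4162
||T_9 x - x|| = ||x||/9 = 7.4162/9 = 0.8240

0.8240


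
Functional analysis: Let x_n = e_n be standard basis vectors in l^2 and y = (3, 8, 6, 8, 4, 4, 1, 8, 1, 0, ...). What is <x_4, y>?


x_4 = e_4 is the standard basis vector with 1 in position 4.
<x_4, y> = y_4 = 8
As n -> infinity, <x_n, y> -> 0, confirming weak convergence of (x_n) to 0.

8


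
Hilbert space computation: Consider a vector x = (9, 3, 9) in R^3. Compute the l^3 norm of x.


The l^3 norm = (sum |x_i|^3)^(1/3)
Sum of 3th powers = 729 + 27 + 729 = 1485
||x||_3 = (1485)^(1/3) = 11.4089

11.4089


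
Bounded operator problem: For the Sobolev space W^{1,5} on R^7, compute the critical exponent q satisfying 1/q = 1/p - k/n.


Using the Sobolev embedding formula: 1/q = 1/p - k/n
1/q = 1/5 - 1/7 = 2/35
q = 1/(2/35) = 35/2 = 17.5000

17.5000


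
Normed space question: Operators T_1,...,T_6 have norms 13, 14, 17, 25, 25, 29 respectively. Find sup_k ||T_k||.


By the Uniform Boundedness Principle, the supremum of norms is finite.
sup_k ||T_k|| = max(13, 14, 17, 25, 25, 29) = 29

29


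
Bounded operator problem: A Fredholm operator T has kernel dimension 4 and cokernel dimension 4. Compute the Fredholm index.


The Fredholm index is defined as ind(T) = dim(ker T) - dim(coker T)
= 4 - 4
= 0

0


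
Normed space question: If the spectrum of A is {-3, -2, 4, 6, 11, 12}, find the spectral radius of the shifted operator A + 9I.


Spectrum of A + 9I = {6, 7, 13, 15, 20, 21}
Spectral radius = max |lambda| over the shifted spectrum
= max(6, 7, 13, 15, 20, 21) = 21

21


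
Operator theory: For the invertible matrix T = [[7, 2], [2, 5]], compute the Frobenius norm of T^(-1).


det(T) = 7*5 - 2*2 = 31
T^(-1) = (1/31) * [[5, -2], [-2, 7]] = [[0.1613, -0.0645], [-0.0645, 0.2258]]
||T^(-1)||_F^2 = 0.1613^2 + (-0.0645)^2 + (-0.0645)^2 + 0.2258^2 = 0.0853
||T^(-1)||_F = sqrt(0.0853) = 0.2921

0.2921


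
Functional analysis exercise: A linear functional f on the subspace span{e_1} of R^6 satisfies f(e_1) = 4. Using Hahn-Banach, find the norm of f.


The norm of f is given by ||f|| = sup_{||x||=1} |f(x)|.
On span{e_1}, ||e_1|| = 1, so ||f|| = |f(e_1)| / ||e_1||
= |4| / 1 = 4.0000

4.0000
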